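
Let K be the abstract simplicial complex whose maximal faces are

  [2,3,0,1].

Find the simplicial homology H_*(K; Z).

Order the vertices as 0 < 1 < 2 < 3. Listing each simplex with vertices in this order, K has dimension 3 with simplices:

  0-simplices (4): [0], [1], [2], [3]
  1-simplices (6): [0,1], [0,2], [0,3], [1,2], [1,3], [2,3]
  2-simplices (4): [0,1,2], [0,1,3], [0,2,3], [1,2,3]
  3-simplices (1): [0,1,2,3]

giving chain groups C_0 ≅ Z^4, C_1 ≅ Z^6, C_2 ≅ Z^4, C_3 ≅ Z^1.

Boundary ∂_1: C_1 → C_0 maps an edge to its endpoints' difference, ∂[p,q] = q − p.
As a 4×6 matrix over Z this has rank 3, with invariant factors (1,1,1).

The boundary map ∂_2: C_2 → C_1 acts by ∂[p,q,r] = [q,r] − [p,r] + [p,q]. For instance
  ∂[0,1,2] = [1,2] − [0,2] + [0,1],
  ∂[0,1,3] = [1,3] − [0,3] + [0,1].
The 6×4 boundary matrix has rank 3 and Smith normal form diag(1,1,1).

∂_3: C_3 → C_2 sends each 3-simplex σ to the alternating sum Σ_i (−1)^i (σ with its i-th vertex removed). For instance
  ∂[0,1,2,3] = [1,2,3] − [0,2,3] + [0,1,3] − [0,1,2].
This gives a 4×1 integer matrix of rank 1; reducing to Smith normal form yields diagonal entries (1).

From H_k ≅ ker(∂_k) / im(∂_{k+1}) we obtain:

  H_0: rank C_0 − rank ∂_1 = 4 − 3 = 1, and the invariant factors of ∂_1 are all 1, so H_0 = Z.
  H_1: rank ker ∂_1 − rank ∂_2 = (6 − 3) − 3 = 0, and the invariant factors of ∂_2 are all 1, so H_1 = 0.
  H_2: rank ker ∂_2 − rank ∂_3 = (4 − 3) − 1 = 0, and the invariant factors of ∂_3 are all 1, so H_2 = 0.
  H_3: rank ker ∂_3 − rank ∂_4 = (1 − 1) − 0 = 0, and there is no ∂_4, so H_3 = 0.

As a check, the Euler characteristic is 4 − 6 + 4 − 1 = 1, which agrees with 1 − 0 + 0 − 0 = 1.
(K is a triangulation of the 3-simplex.)

H_0 = Z,  H_1 = 0,  H_2 = 0,  H_3 = 0.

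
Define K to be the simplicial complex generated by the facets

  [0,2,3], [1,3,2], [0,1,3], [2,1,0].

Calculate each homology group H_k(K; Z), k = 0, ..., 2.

H_0 ≅ Z,  H_1 = 0,  H_2 ≅ Z.

We work with the vertex ordering 0 < 1 < 2 < 3. The simplices of K, each written with vertices in increasing order, are:

  0-simplices (4): [0], [1], [2], [3]
  1-simplices (6): [0,1], [0,2], [0,3], [1,2], [1,3], [2,3]
  2-simplices (4): [0,1,2], [0,1,3], [0,2,3], [1,2,3]

Hence C_0 ≅ Z^4, C_1 ≅ Z^6, C_2 ≅ Z^4.

Boundary ∂_1: C_1 → C_0 sends each edge [p,q] (with p < q) to q − p. For instance
  ∂[1,3] = [3] − [1].
The 4×6 boundary matrix has rank 3 and Smith normal form diag(1,1,1).

∂_2: C_2 → C_1 maps a triangle to the signed sum of its edges. For instance
  ∂[0,2,3] = [2,3] − [0,3] + [0,2],
  ∂[0,1,2] = [1,2] − [0,2] + [0,1].
As a 6×4 matrix over Z this has rank 3, with invariant factors (1,1,1).

Computing H_k = (kernel of ∂_k) / (image of ∂_{k+1}):

  H_0: rank C_0 − rank ∂_1 = 4 − 3 = 1, and the invariant factors of ∂_1 are all 1, so H_0 = Z.
  H_1: rank ker ∂_1 − rank ∂_2 = (6 − 3) − 3 = 0, and the invariant factors of ∂_2 are all 1, so H_1 = 0.
  H_2: rank ker ∂_2 − rank ∂_3 = (4 − 3) − 0 = 1, and there is no ∂_3, so H_2 = Z.

As a check, the Euler characteristic is 4 − 6 + 4 = 2, which agrees with 1 − 0 + 1 = 2.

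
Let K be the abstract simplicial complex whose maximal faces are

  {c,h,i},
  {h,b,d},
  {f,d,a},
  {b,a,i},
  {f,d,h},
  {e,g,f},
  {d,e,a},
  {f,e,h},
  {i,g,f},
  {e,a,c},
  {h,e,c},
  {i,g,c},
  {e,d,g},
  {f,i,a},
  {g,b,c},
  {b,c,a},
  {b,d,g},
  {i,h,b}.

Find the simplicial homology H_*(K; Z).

H_0 = Z,  H_1 = Z ⊕ Z/2,  H_2 = 0.

Order the vertices as a < b < c < d < e < f < g < h < i. Listing each simplex with vertices in this order, K has dimension 2 with simplices:

  0-simplices (9): a, b, c, d, e, f, g, h, i
  1-simplices (27): ab, ac, ad, ae, af, ai, bc, bd, bg, bh, bi, ce, cg, ch, ci, de, df, dg, dh, ef, eg, eh, fg, fh, fi, gi, hi
  2-simplices (18): abc, abi, ace, ade, adf, afi, bcg, bdg, bdh, bhi, ceh, cgi, chi, deg, dfh, efg, efh, fgi

Hence C_0 ≅ Z^9, C_1 ≅ Z^27, C_2 ≅ Z^18.

Boundary ∂_1: C_1 → C_0 is given by ∂[p,q] = [q] − [p]. For instance
  ∂cg = g − c.
As a 9×27 matrix over Z this has rank 8, with invariant factors (1,1,1,1,1,1,1,1).

The boundary map ∂_2: C_2 → C_1 sends each 2-simplex [p,q,r] to [q,r] − [p,r] + [p,q]. For instance
  ∂abi = bi − ai + ab,
  ∂ceh = eh − ch + ce.
This gives a 27×18 integer matrix of rank 18; reducing to Smith normal form yields diagonal entries (1,1,1,1,1,1,1,1,1,1,1,1,1,1,1,1,1,2).

Reading off H_k = ker ∂_k / im ∂_{k+1}:

  H_0: rank C_0 − rank ∂_1 = 9 − 8 = 1, and the invariant factors of ∂_1 are all 1, so H_0 ≅ Z.
  H_1: rank ker ∂_1 − rank ∂_2 = (27 − 8) − 18 = 1, and ∂_2 has invariant factor 2 > 1, so H_1 ≅ Z ⊕ Z/2.
  H_2: rank ker ∂_2 − rank ∂_3 = (18 − 18) − 0 = 0, and there is no ∂_3, so H_2 ≅ 0.

As a check, the Euler characteristic is 9 − 27 + 18 = 0, which agrees with 1 − 1 + 0 = 0.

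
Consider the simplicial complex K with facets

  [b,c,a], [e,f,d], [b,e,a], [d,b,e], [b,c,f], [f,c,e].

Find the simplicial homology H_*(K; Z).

H_0 = Z,  H_1 = Z,  H_2 = 0.

Take the total order a < b < c < d < e < f on the vertex set. Then K (dimension 2) consists of the simplices:

  0-simplices (6): a, b, c, d, e, f
  1-simplices (12): ab, ac, ae, bc, bd, be, bf, ce, cf, de, df, ef
  2-simplices (6): abc, abe, bcf, bde, cef, def

so the chain groups are C_0 ≅ Z^6, C_1 ≅ Z^12, C_2 ≅ Z^6.

∂_1: C_1 → C_0 is given by ∂[p,q] = [q] − [p]. For instance
  ∂ce = e − c.
As a 6×12 matrix over Z this has rank 5, with invariant factors (1,1,1,1,1).

∂_2: C_2 → C_1 maps a triangle to the signed sum of its edges. For instance
  ∂bde = de − be + bd,
  ∂abe = be − ae + ab.
The resulting 12×6 matrix has rank 6, and its Smith normal form has invariant factors (1,1,1,1,1,1).

From H_k ≅ ker(∂_k) / im(∂_{k+1}) we obtain:

  H_0: rank C_0 − rank ∂_1 = 6 − 5 = 1, and the invariant factors of ∂_1 are all 1, so H_0 ≅ Z.
  H_1: rank ker ∂_1 − rank ∂_2 = (12 − 5) − 6 = 1, and the invariant factors of ∂_2 are all 1, so H_1 ≅ Z.
  H_2: rank ker ∂_2 − rank ∂_3 = (6 − 6) − 0 = 0, and there is no ∂_3, so H_2 ≅ 0.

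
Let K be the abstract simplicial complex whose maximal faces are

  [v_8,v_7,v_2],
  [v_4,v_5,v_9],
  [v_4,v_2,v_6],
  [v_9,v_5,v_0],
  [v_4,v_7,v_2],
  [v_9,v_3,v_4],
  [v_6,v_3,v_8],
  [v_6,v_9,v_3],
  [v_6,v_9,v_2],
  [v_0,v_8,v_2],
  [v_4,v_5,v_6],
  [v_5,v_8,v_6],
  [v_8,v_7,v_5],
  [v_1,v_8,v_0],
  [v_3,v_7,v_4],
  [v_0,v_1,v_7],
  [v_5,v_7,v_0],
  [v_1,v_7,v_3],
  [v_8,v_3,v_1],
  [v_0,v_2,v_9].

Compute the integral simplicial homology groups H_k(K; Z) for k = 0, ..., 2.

H_0 = Z,  H_1 = Z ⊕ Z_2,  H_2 = 0.

Fix the vertex order v_0 < v_1 < v_2 < v_3 < v_4 < v_5 < v_6 < v_7 < v_8 < v_9 and write every simplex with vertices in increasing order. Then dim K = 2 and the simplices of K are:

  0-simplices (10): [v_0], [v_1], [v_2], [v_3], [v_4], [v_5], [v_6], [v_7], [v_8], [v_9]
  1-simplices (30): (30 of them)
  2-simplices (20): (20 of them)

Hence C_0 ≅ Z^10, C_1 ≅ Z^30, C_2 ≅ Z^20.

∂_1: C_1 → C_0 maps an edge to its endpoints' difference, ∂[p,q] = q − p. For instance
  ∂[v_5,v_6] = [v_6] − [v_5].
As a 10×30 matrix over Z this has rank 9, with invariant factors (1,1,1,1,1,1,1,1,1).

∂_2: C_2 → C_1 maps a triangle to the signed sum of its edges. For instance
  ∂[v_2,v_4,v_7] = [v_4,v_7] − [v_2,v_7] + [v_2,v_4],
  ∂[v_0,v_1,v_8] = [v_1,v_8] − [v_0,v_8] + [v_0,v_1].
This gives a 30×20 integer matrix of rank 20; reducing to Smith normal form yields diagonal entries (1,1,1,1,1,1,1,1,1,1,1,1,1,1,1,1,1,1,1,2).

From H_k ≅ ker(∂_k) / im(∂_{k+1}) we obtain:

  H_0: rank C_0 − rank ∂_1 = 10 − 9 = 1, and the invariant factors of ∂_1 are all 1, so H_0 = Z.
  H_1: rank ker ∂_1 − rank ∂_2 = (30 − 9) − 20 = 1, and ∂_2 has invariant factor 2 > 1, so H_1 = Z ⊕ Z_2.
  H_2: rank ker ∂_2 − rank ∂_3 = (20 − 20) − 0 = 0, and there is no ∂_3, so H_2 = 0.

As a check, the Euler characteristic is 10 − 30 + 20 = 0, which agrees with 1 − 1 + 0 = 0.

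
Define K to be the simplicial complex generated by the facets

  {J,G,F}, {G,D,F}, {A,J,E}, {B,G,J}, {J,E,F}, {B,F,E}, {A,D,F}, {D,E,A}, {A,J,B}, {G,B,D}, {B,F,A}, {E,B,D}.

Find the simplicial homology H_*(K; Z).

Order the vertices as A < B < D < E < F < G < J. Listing each simplex with vertices in this order, K has dimension 2 with simplices:

  0-simplices (7): A, B, D, E, F, G, J
  1-simplices (18): AB, AD, AE, AF, AJ, BD, BE, BF, BG, BJ, DE, DF, DG, EF, EJ, FG, FJ, GJ
  2-simplices (12): ABF, ABJ, ADE, ADF, AEJ, BDE, BDG, BEF, BGJ, DFG, EFJ, FGJ

Hence C_0 ≅ Z^7, C_1 ≅ Z^18, C_2 ≅ Z^12.

The boundary map ∂_1: C_1 → C_0 sends each edge [p,q] (with p < q) to q − p.
This gives a 7×18 integer matrix of rank 6; reducing to Smith normal form yields diagonal entries (1,1,1,1,1,1).

Boundary ∂_2: C_2 → C_1 sends each 2-simplex [p,q,r] to [q,r] − [p,r] + [p,q]. For instance
  ∂ABJ = BJ − AJ + AB,
  ∂ADF = DF − AF + AD.
This gives a 18×12 integer matrix of rank 12; reducing to Smith normal form yields diagonal entries (1,1,1,1,1,1,1,1,1,1,1,2).

Now H_k = ker ∂_k / im ∂_{k+1}, so:

  H_0: rank C_0 − rank ∂_1 = 7 − 6 = 1, and the invariant factors of ∂_1 are all 1, so H_0 ≅ Z.
  H_1: rank ker ∂_1 − rank ∂_2 = (18 − 6) − 12 = 0, and ∂_2 has invariant factor 2 > 1, so H_1 ≅ Z_2.
  H_2: rank ker ∂_2 − rank ∂_3 = (12 − 12) − 0 = 0, and there is no ∂_3, so H_2 ≅ 0.

H_0 ≅ Z,  H_1 ≅ Z_2,  H_2 = 0.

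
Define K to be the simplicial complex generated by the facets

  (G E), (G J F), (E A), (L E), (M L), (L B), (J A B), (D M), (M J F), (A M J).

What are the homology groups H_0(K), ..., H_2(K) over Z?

Order the vertices as A < B < D < E < F < G < J < L < M. Listing each simplex with vertices in this order, K has dimension 2 with simplices:

  0-simplices (9): A, B, D, E, F, G, J, L, M
  1-simplices (15): AB, AE, AJ, AM, BJ, BL, DM, EG, EL, FG, FJ, FM, GJ, JM, LM
  2-simplices (4): ABJ, AJM, FGJ, FJM

Hence C_0 ≅ Z^9, C_1 ≅ Z^15, C_2 ≅ Z^4.

The boundary map ∂_1: C_1 → C_0 is given by ∂[p,q] = [q] − [p].
The resulting 9×15 matrix has rank 8, and its Smith normal form has invariant factors (1,1,1,1,1,1,1,1).

∂_2: C_2 → C_1 sends each 2-simplex [p,q,r] to [q,r] − [p,r] + [p,q]. For instance
  ∂FGJ = GJ − FJ + FG,
  ∂FJM = JM − FM + FJ.
As a 15×4 matrix over Z this has rank 4, with invariant factors (1,1,1,1).

Reading off H_k = ker ∂_k / im ∂_{k+1}:

  H_0: rank C_0 − rank ∂_1 = 9 − 8 = 1, and the invariant factors of ∂_1 are all 1, so H_0 = Z.
  H_1: rank ker ∂_1 − rank ∂_2 = (15 − 8) − 4 = 3, and the invariant factors of ∂_2 are all 1, so H_1 = Z^3.
  H_2: rank ker ∂_2 − rank ∂_3 = (4 − 4) − 0 = 0, and there is no ∂_3, so H_2 = 0.

As a check, the Euler characteristic is 9 − 15 + 4 = -2, which agrees with 1 − 3 + 0 = -2.

H_0 ≅ Z,  H_1 ≅ Z^3,  H_2 = 0.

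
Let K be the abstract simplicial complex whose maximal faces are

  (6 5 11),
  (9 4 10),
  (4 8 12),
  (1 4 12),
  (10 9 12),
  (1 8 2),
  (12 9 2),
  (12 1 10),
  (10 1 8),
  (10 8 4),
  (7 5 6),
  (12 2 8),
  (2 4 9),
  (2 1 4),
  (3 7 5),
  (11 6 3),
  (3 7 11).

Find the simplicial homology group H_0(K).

Fix the vertex order 1 < 2 < 3 < 4 < 5 < 6 < 7 < 8 < 9 < 10 < 11 < 12 and write every simplex with vertices in increasing order. Then dim K = 2 and the simplices of K are:

  0-simplices (12): [1], [2], [3], [4], [5], [6], [7], [8], [9], [10], [11], [12]
  1-simplices (28): (28 of them)
  2-simplices (17): (17 of them)

giving chain groups C_0 ≅ Z^12, C_1 ≅ Z^28, C_2 ≅ Z^17.

The boundary map ∂_1: C_1 → C_0 is given by ∂[p,q] = [q] − [p]. For instance
  ∂[4,8] = [8] − [4].
This gives a 12×28 integer matrix of rank 10; reducing to Smith normal form yields diagonal entries (1,1,1,1,1,1,1,1,1,1).

Boundary ∂_2: C_2 → C_1 acts by ∂[p,q,r] = [q,r] − [p,r] + [p,q]. For instance
  ∂[3,6,11] = [6,11] − [3,11] + [3,6],
  ∂[4,8,10] = [8,10] − [4,10] + [4,8].
This gives a 28×17 integer matrix of rank 17; reducing to Smith normal form yields diagonal entries (1,1,1,1,1,1,1,1,1,1,1,1,1,1,1,1,2).

Now H_k = ker ∂_k / im ∂_{k+1}, so:

  H_0: rank C_0 − rank ∂_1 = 12 − 10 = 2, and the invariant factors of ∂_1 are all 1, so H_0 ≅ Z^2.

H_0 ≅ Z^2.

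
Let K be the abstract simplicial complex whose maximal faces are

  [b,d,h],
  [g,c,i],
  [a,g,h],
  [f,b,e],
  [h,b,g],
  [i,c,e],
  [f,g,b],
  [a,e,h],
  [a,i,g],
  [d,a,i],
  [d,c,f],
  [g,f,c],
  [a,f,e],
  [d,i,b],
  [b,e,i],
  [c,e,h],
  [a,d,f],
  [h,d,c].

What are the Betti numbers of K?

b_0 = 1, b_1 = 2, b_2 = 1.

K has 9 vertices, 27 edges, 18 triangles.
rank ∂_0 = 0, rank ∂_1 = 8 ⇒ b_0 = 9 − 0 − 8 = 1; all invariant factors of ∂_1 are 1 so no torsion. So H_0 ≅ Z.
rank ∂_1 = 8, rank ∂_2 = 17 ⇒ b_1 = 27 − 8 − 17 = 2; all invariant factors of ∂_2 are 1 so no torsion. So H_1 ≅ Z^2.
rank ∂_2 = 17, rank ∂_3 = 0 ⇒ b_2 = 18 − 17 − 0 = 1. So H_2 ≅ Z.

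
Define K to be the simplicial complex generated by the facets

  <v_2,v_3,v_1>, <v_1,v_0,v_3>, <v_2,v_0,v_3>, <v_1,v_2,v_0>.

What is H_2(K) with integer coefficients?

H_2 = Z.

Take the total order v_0 < v_1 < v_2 < v_3 on the vertex set. Then K (dimension 2) consists of the simplices:

  0-simplices (4): [v_0], [v_1], [v_2], [v_3]
  1-simplices (6): [v_0,v_1], [v_0,v_2], [v_0,v_3], [v_1,v_2], [v_1,v_3], [v_2,v_3]
  2-simplices (4): [v_0,v_1,v_2], [v_0,v_1,v_3], [v_0,v_2,v_3], [v_1,v_2,v_3]

Hence C_0 ≅ Z^4, C_1 ≅ Z^6, C_2 ≅ Z^4.

Boundary ∂_1: C_1 → C_0 sends each edge [p,q] (with p < q) to q − p.
The 4×6 boundary matrix has rank 3 and Smith normal form diag(1,1,1).

The boundary map ∂_2: C_2 → C_1 maps a triangle to the signed sum of its edges. For instance
  ∂[v_0,v_1,v_2] = [v_1,v_2] − [v_0,v_2] + [v_0,v_1],
  ∂[v_0,v_2,v_3] = [v_2,v_3] − [v_0,v_3] + [v_0,v_2].
This gives a 6×4 integer matrix of rank 3; reducing to Smith normal form yields diagonal entries (1,1,1).

Computing H_k = (kernel of ∂_k) / (image of ∂_{k+1}):

  H_2: rank ker ∂_2 − rank ∂_3 = (4 − 3) − 0 = 1, and there is no ∂_3, so H_2 = Z.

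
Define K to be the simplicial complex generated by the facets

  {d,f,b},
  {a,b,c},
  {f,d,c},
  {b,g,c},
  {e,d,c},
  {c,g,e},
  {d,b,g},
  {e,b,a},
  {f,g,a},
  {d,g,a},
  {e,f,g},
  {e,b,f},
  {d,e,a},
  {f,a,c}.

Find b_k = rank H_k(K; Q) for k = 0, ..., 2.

K has 7 vertices, 21 edges, 14 triangles.
rank ∂_0 = 0, rank ∂_1 = 6 ⇒ b_0 = 7 − 0 − 6 = 1; all invariant factors of ∂_1 are 1 so no torsion. So H_0 = Z.
rank ∂_1 = 6, rank ∂_2 = 13 ⇒ b_1 = 21 − 6 − 13 = 2; all invariant factors of ∂_2 are 1 so no torsion. So H_1 = Z^2.
rank ∂_2 = 13, rank ∂_3 = 0 ⇒ b_2 = 14 − 13 − 0 = 1. So H_2 = Z.

b_0 = 1, b_1 = 2, b_2 = 1.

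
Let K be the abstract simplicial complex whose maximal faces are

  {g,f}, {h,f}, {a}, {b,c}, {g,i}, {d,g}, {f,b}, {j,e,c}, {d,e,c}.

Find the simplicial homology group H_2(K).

Fix the vertex order a < b < c < d < e < f < g < h < i < j and write every simplex with vertices in increasing order. Then dim K = 2 and the simplices of K are:

  0-simplices (10): a, b, c, d, e, f, g, h, i, j
  1-simplices (11): bc, bf, cd, ce, cj, de, dg, ej, fg, fh, gi
  2-simplices (2): cde, cej

giving chain groups C_0 ≅ Z^10, C_1 ≅ Z^11, C_2 ≅ Z^2.

The boundary map ∂_1: C_1 → C_0 maps an edge to its endpoints' difference, ∂[p,q] = q − p.
The resulting 10×11 matrix has rank 8, and its Smith normal form has invariant factors (1,1,1,1,1,1,1,1).

Boundary ∂_2: C_2 → C_1 acts by ∂[p,q,r] = [q,r] − [p,r] + [p,q]. For instance
  ∂cde = de − ce + cd,
  ∂cej = ej − cj + ce.
As a 11×2 matrix over Z this has rank 2, with invariant factors (1,1).

Reading off H_k = ker ∂_k / im ∂_{k+1}:

  H_2: rank ker ∂_2 − rank ∂_3 = (2 − 2) − 0 = 0, and there is no ∂_3, so H_2 = 0.

H_2 ≅ 0.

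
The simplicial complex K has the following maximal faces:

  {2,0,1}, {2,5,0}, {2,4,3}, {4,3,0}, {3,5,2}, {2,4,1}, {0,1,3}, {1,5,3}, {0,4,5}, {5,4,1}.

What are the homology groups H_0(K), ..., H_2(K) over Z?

H_0 ≅ Z,  H_1 ≅ Z_2,  H_2 = 0.

Take the total order 0 < 1 < 2 < 3 < 4 < 5 on the vertex set. Then K (dimension 2) consists of the simplices:

  0-simplices (6): [0], [1], [2], [3], [4], [5]
  1-simplices (15): [0,1], [0,2], [0,3], [0,4], [0,5], [1,2], [1,3], [1,4], [1,5], [2,3], [2,4], [2,5], [3,4], [3,5], [4,5]
  2-simplices (10): [0,1,2], [0,1,3], [0,2,5], [0,3,4], [0,4,5], [1,2,4], [1,3,5], [1,4,5], [2,3,4], [2,3,5]

Hence C_0 ≅ Z^6, C_1 ≅ Z^15, C_2 ≅ Z^10.

Boundary ∂_1: C_1 → C_0 sends each edge [p,q] (with p < q) to q − p.
This gives a 6×15 integer matrix of rank 5; reducing to Smith normal form yields diagonal entries (1,1,1,1,1).

Boundary ∂_2: C_2 → C_1 acts by ∂[p,q,r] = [q,r] − [p,r] + [p,q]. For instance
  ∂[0,3,4] = [3,4] − [0,4] + [0,3],
  ∂[1,3,5] = [3,5] − [1,5] + [1,3].
This gives a 15×10 integer matrix of rank 10; reducing to Smith normal form yields diagonal entries (1,1,1,1,1,1,1,1,1,2).

Reading off H_k = ker ∂_k / im ∂_{k+1}:

  H_0: rank C_0 − rank ∂_1 = 6 − 5 = 1, and the invariant factors of ∂_1 are all 1, so H_0 = Z.
  H_1: rank ker ∂_1 − rank ∂_2 = (15 − 5) − 10 = 0, and ∂_2 has invariant factor 2 > 1, so H_1 = Z_2.
  H_2: rank ker ∂_2 − rank ∂_3 = (10 − 10) − 0 = 0, and there is no ∂_3, so H_2 = 0.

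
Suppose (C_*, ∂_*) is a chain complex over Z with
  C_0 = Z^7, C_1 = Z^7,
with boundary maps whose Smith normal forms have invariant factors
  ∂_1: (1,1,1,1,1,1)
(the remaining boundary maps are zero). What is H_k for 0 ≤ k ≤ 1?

H_0: b_0 = 7 − 0 − 6 = 1; torsion from ∂_1 factors > 1: none. So H_0 = Z.
H_1: b_1 = 7 − 6 − 0 = 1; torsion from ∂_2 factors > 1: none. So H_1 = Z.

H_0 = Z,  H_1 = Z.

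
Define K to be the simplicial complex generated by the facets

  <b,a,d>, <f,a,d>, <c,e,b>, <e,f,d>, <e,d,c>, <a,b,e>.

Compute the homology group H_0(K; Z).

H_0 = Z.

Order the vertices as a < b < c < d < e < f. Listing each simplex with vertices in this order, K has dimension 2 with simplices:

  0-simplices (6): a, b, c, d, e, f
  1-simplices (12): ab, ad, ae, af, bc, bd, be, cd, ce, de, df, ef
  2-simplices (6): abd, abe, adf, bce, cde, def

Hence C_0 ≅ Z^6, C_1 ≅ Z^12, C_2 ≅ Z^6.

Boundary ∂_1: C_1 → C_0 is given by ∂[p,q] = [q] − [p].
The 6×12 boundary matrix has rank 5 and Smith normal form diag(1,1,1,1,1).

The boundary map ∂_2: C_2 → C_1 sends each 2-simplex [p,q,r] to [q,r] − [p,r] + [p,q]. For instance
  ∂abe = be − ae + ab,
  ∂abd = bd − ad + ab.
The 12×6 boundary matrix has rank 6 and Smith normal form diag(1,1,1,1,1,1).

Now H_k = ker ∂_k / im ∂_{k+1}, so:

  H_0: rank C_0 − rank ∂_1 = 6 − 5 = 1, and the invariant factors of ∂_1 are all 1, so H_0 ≅ Z.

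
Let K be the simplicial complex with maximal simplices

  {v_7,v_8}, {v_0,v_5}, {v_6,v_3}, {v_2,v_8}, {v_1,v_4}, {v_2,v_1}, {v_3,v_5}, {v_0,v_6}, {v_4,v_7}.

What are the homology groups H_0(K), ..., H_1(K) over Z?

Take the total order v_0 < v_1 < v_2 < v_3 < v_4 < v_5 < v_6 < v_7 < v_8 on the vertex set. Then K (dimension 1) consists of the simplices:

  0-simplices (9): [v_0], [v_1], [v_2], [v_3], [v_4], [v_5], [v_6], [v_7], [v_8]
  1-simplices (9): [v_0,v_5], [v_0,v_6], [v_1,v_2], [v_1,v_4], [v_2,v_8], [v_3,v_5], [v_3,v_6], [v_4,v_7], [v_7,v_8]

Hence C_0 ≅ Z^9, C_1 ≅ Z^9.

∂_1: C_1 → C_0 maps an edge to its endpoints' difference, ∂[p,q] = q − p.
This gives a 9×9 integer matrix of rank 7; reducing to Smith normal form yields diagonal entries (1,1,1,1,1,1,1).

From H_k ≅ ker(∂_k) / im(∂_{k+1}) we obtain:

  H_0: rank C_0 − rank ∂_1 = 9 − 7 = 2, and the invariant factors of ∂_1 are all 1, so H_0 ≅ Z^2.
  H_1: rank ker ∂_1 − rank ∂_2 = (9 − 7) − 0 = 2, and there is no ∂_2, so H_1 ≅ Z^2.

H_0 ≅ Z^2,  H_1 ≅ Z^2.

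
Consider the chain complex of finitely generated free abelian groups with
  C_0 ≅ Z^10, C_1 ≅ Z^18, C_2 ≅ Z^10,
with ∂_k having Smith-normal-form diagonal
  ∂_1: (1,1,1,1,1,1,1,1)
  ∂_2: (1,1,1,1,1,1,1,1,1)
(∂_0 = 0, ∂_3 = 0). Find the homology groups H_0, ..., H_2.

H_0 ≅ Z^2,  H_1 ≅ Z,  H_2 ≅ Z.

H_0: b_0 = 10 − 0 − 8 = 2; torsion from ∂_1 factors > 1: none. So H_0 ≅ Z^2.
H_1: b_1 = 18 − 8 − 9 = 1; torsion from ∂_2 factors > 1: none. So H_1 ≅ Z.
H_2: b_2 = 10 − 9 − 0 = 1; torsion from ∂_3 factors > 1: none. So H_2 ≅ Z.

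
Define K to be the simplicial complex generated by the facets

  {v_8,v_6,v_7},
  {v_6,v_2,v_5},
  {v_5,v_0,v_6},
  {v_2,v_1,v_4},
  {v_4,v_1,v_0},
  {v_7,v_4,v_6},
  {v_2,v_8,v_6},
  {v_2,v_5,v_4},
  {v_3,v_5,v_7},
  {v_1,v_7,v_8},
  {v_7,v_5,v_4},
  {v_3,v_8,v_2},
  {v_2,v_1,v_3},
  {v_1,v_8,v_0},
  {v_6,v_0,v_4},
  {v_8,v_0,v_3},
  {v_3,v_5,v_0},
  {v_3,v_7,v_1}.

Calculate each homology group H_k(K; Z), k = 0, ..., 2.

Take the total order v_0 < v_1 < v_2 < v_3 < v_4 < v_5 < v_6 < v_7 < v_8 on the vertex set. Then K (dimension 2) consists of the simplices:

  0-simplices (9): [v_0], [v_1], [v_2], [v_3], [v_4], [v_5], [v_6], [v_7], [v_8]
  1-simplices (27): (27 of them)
  2-simplices (18): (18 of them)

Hence C_0 ≅ Z^9, C_1 ≅ Z^27, C_2 ≅ Z^18.

∂_1: C_1 → C_0 sends each edge [p,q] (with p < q) to q − p. For instance
  ∂[v_0,v_6] = [v_6] − [v_0].
This gives a 9×27 integer matrix of rank 8; reducing to Smith normal form yields diagonal entries (1,1,1,1,1,1,1,1).

The boundary map ∂_2: C_2 → C_1 maps a triangle to the signed sum of its edges. For instance
  ∂[v_0,v_4,v_6] = [v_4,v_6] − [v_0,v_6] + [v_0,v_4],
  ∂[v_1,v_2,v_4] = [v_2,v_4] − [v_1,v_4] + [v_1,v_2].
As a 27×18 matrix over Z this has rank 18, with invariant factors (1,1,1,1,1,1,1,1,1,1,1,1,1,1,1,1,1,2).

Reading off H_k = ker ∂_k / im ∂_{k+1}:

  H_0: rank C_0 − rank ∂_1 = 9 − 8 = 1, and the invariant factors of ∂_1 are all 1, so H_0 ≅ Z.
  H_1: rank ker ∂_1 − rank ∂_2 = (27 − 8) − 18 = 1, and ∂_2 has invariant factor 2 > 1, so H_1 ≅ Z ⊕ Z/2.
  H_2: rank ker ∂_2 − rank ∂_3 = (18 − 18) − 0 = 0, and there is no ∂_3, so H_2 ≅ 0.

H_0 = Z,  H_1 = Z ⊕ Z/2,  H_2 = 0.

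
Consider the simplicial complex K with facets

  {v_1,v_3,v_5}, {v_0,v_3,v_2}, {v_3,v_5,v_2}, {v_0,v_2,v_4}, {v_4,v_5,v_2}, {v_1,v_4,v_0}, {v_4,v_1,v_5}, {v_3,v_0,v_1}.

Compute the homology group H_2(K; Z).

We work with the vertex ordering v_0 < v_1 < v_2 < v_3 < v_4 < v_5. The simplices of K, each written with vertices in increasing order, are:

  0-simplices (6): [v_0], [v_1], [v_2], [v_3], [v_4], [v_5]
  1-simplices (12): [v_0,v_1], [v_0,v_2], [v_0,v_3], [v_0,v_4], [v_1,v_3], [v_1,v_4], [v_1,v_5], [v_2,v_3], [v_2,v_4], [v_2,v_5], [v_3,v_5], [v_4,v_5]
  2-simplices (8): [v_0,v_1,v_3], [v_0,v_1,v_4], [v_0,v_2,v_3], [v_0,v_2,v_4], [v_1,v_3,v_5], [v_1,v_4,v_5], [v_2,v_3,v_5], [v_2,v_4,v_5]

so the chain groups are C_0 ≅ Z^6, C_1 ≅ Z^12, C_2 ≅ Z^8.

∂_1: C_1 → C_0 maps an edge to its endpoints' difference, ∂[p,q] = q − p. For instance
  ∂[v_2,v_4] = [v_4] − [v_2].
The 6×12 boundary matrix has rank 5 and Smith normal form diag(1,1,1,1,1).

Boundary ∂_2: C_2 → C_1 maps a triangle to the signed sum of its edges. For instance
  ∂[v_2,v_3,v_5] = [v_3,v_5] − [v_2,v_5] + [v_2,v_3],
  ∂[v_2,v_4,v_5] = [v_4,v_5] − [v_2,v_5] + [v_2,v_4].
The 12×8 boundary matrix has rank 7 and Smith normal form diag(1,1,1,1,1,1,1).

Computing H_k = (kernel of ∂_k) / (image of ∂_{k+1}):

  H_2: rank ker ∂_2 − rank ∂_3 = (8 − 7) − 0 = 1, and there is no ∂_3, so H_2 ≅ Z.

H_2 = Z.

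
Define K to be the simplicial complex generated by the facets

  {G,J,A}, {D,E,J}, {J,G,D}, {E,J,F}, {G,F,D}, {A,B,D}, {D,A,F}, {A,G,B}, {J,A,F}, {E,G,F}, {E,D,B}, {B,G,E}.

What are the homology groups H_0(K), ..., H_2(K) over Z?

We work with the vertex ordering A < B < D < E < F < G < J. The simplices of K, each written with vertices in increasing order, are:

  0-simplices (7): A, B, D, E, F, G, J
  1-simplices (18): AB, AD, AF, AG, AJ, BD, BE, BG, DE, DF, DG, DJ, EF, EG, EJ, FG, FJ, GJ
  2-simplices (12): ABD, ABG, ADF, AFJ, AGJ, BDE, BEG, DEJ, DFG, DGJ, EFG, EFJ

so the chain groups are C_0 ≅ Z^7, C_1 ≅ Z^18, C_2 ≅ Z^12.

∂_1: C_1 → C_0 is given by ∂[p,q] = [q] − [p].
As a 7×18 matrix over Z this has rank 6, with invariant factors (1,1,1,1,1,1).

∂_2: C_2 → C_1 sends each 2-simplex [p,q,r] to [q,r] − [p,r] + [p,q]. For instance
  ∂AGJ = GJ − AJ + AG,
  ∂EFG = FG − EG + EF.
The 18×12 boundary matrix has rank 12 and Smith normal form diag(1,1,1,1,1,1,1,1,1,1,1,2).

Reading off H_k = ker ∂_k / im ∂_{k+1}:

  H_0: rank C_0 − rank ∂_1 = 7 − 6 = 1, and the invariant factors of ∂_1 are all 1, so H_0 = Z.
  H_1: rank ker ∂_1 − rank ∂_2 = (18 − 6) − 12 = 0, and ∂_2 has invariant factor 2 > 1, so H_1 = Z/2.
  H_2: rank ker ∂_2 − rank ∂_3 = (12 − 12) − 0 = 0, and there is no ∂_3, so H_2 = 0.

H_0 ≅ Z,  H_1 ≅ Z/2,  H_2 = 0.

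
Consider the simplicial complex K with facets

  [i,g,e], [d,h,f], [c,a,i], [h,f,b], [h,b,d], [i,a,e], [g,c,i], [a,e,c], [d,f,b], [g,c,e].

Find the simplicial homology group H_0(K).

We work with the vertex ordering a < b < c < d < e < f < g < h < i. The simplices of K, each written with vertices in increasing order, are:

  0-simplices (9): a, b, c, d, e, f, g, h, i
  1-simplices (15): ac, ae, ai, bd, bf, bh, ce, cg, ci, df, dh, eg, ei, fh, gi
  2-simplices (10): ace, aci, aei, bdf, bdh, bfh, ceg, cgi, dfh, egi

Hence C_0 ≅ Z^9, C_1 ≅ Z^15, C_2 ≅ Z^10.

Boundary ∂_1: C_1 → C_0 sends each edge [p,q] (with p < q) to q − p.
The resulting 9×15 matrix has rank 7, and its Smith normal form has invariant factors (1,1,1,1,1,1,1).

Boundary ∂_2: C_2 → C_1 sends each 2-simplex [p,q,r] to [q,r] − [p,r] + [p,q]. For instance
  ∂bdf = df − bf + bd,
  ∂aci = ci − ai + ac.
The 15×10 boundary matrix has rank 8 and Smith normal form diag(1,1,1,1,1,1,1,1).

Now H_k = ker ∂_k / im ∂_{k+1}, so:

  H_0: rank C_0 − rank ∂_1 = 9 − 7 = 2, and the invariant factors of ∂_1 are all 1, so H_0 ≅ Z^2.

H_0 = Z^2.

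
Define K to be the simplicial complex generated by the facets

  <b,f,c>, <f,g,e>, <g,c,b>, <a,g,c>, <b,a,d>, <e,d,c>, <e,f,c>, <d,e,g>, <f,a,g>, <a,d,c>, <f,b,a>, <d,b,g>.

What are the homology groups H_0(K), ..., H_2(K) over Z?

H_0 ≅ Z,  H_1 ≅ Z/2,  H_2 = 0.

Order the vertices as a < b < c < d < e < f < g. Listing each simplex with vertices in this order, K has dimension 2 with simplices:

  0-simplices (7): a, b, c, d, e, f, g
  1-simplices (18): ab, ac, ad, af, ag, bc, bd, bf, bg, cd, ce, cf, cg, de, dg, ef, eg, fg
  2-simplices (12): abd, abf, acd, acg, afg, bcf, bcg, bdg, cde, cef, deg, efg

so the chain groups are C_0 ≅ Z^7, C_1 ≅ Z^18, C_2 ≅ Z^12.

∂_1: C_1 → C_0 maps an edge to its endpoints' difference, ∂[p,q] = q − p. For instance
  ∂bf = f − b.
This gives a 7×18 integer matrix of rank 6; reducing to Smith normal form yields diagonal entries (1,1,1,1,1,1).

The boundary map ∂_2: C_2 → C_1 sends each 2-simplex [p,q,r] to [q,r] − [p,r] + [p,q]. For instance
  ∂efg = fg − eg + ef,
  ∂acg = cg − ag + ac.
As a 18×12 matrix over Z this has rank 12, with invariant factors (1,1,1,1,1,1,1,1,1,1,1,2).

Reading off H_k = ker ∂_k / im ∂_{k+1}:

  H_0: rank C_0 − rank ∂_1 = 7 − 6 = 1, and the invariant factors of ∂_1 are all 1, so H_0 = Z.
  H_1: rank ker ∂_1 − rank ∂_2 = (18 − 6) − 12 = 0, and ∂_2 has invariant factor 2 > 1, so H_1 = Z/2.
  H_2: rank ker ∂_2 − rank ∂_3 = (12 − 12) − 0 = 0, and there is no ∂_3, so H_2 = 0.

As a check, the Euler characteristic is 7 − 18 + 12 = 1, which agrees with 1 − 0 + 0 = 1.
(K is a triangulation of the real projective plane RP^2.)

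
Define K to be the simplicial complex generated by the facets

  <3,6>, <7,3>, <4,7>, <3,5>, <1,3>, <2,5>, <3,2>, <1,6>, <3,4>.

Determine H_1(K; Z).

H_1 = Z^3.

Fix the vertex order 1 < 2 < 3 < 4 < 5 < 6 < 7 and write every simplex with vertices in increasing order. Then dim K = 1 and the simplices of K are:

  0-simplices (7): [1], [2], [3], [4], [5], [6], [7]
  1-simplices (9): [1,3], [1,6], [2,3], [2,5], [3,4], [3,5], [3,6], [3,7], [4,7]

Hence C_0 ≅ Z^7, C_1 ≅ Z^9.

∂_1: C_1 → C_0 is given by ∂[p,q] = [q] − [p].
As a 7×9 matrix over Z this has rank 6, with invariant factors (1,1,1,1,1,1).

Reading off H_k = ker ∂_k / im ∂_{k+1}:

  H_1: rank ker ∂_1 − rank ∂_2 = (9 − 6) − 0 = 3, and there is no ∂_2, so H_1 ≅ Z^3.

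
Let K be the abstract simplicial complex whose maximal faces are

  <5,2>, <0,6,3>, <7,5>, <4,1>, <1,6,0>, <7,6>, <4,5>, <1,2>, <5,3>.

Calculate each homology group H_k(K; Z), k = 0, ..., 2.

We work with the vertex ordering 0 < 1 < 2 < 3 < 4 < 5 < 6 < 7. The simplices of K, each written with vertices in increasing order, are:

  0-simplices (8): [0], [1], [2], [3], [4], [5], [6], [7]
  1-simplices (12): [0,1], [0,3], [0,6], [1,2], [1,4], [1,6], [2,5], [3,5], [3,6], [4,5], [5,7], [6,7]
  2-simplices (2): [0,1,6], [0,3,6]

so the chain groups are C_0 ≅ Z^8, C_1 ≅ Z^12, C_2 ≅ Z^2.

∂_1: C_1 → C_0 sends each edge [p,q] (with p < q) to q − p.
The 8×12 boundary matrix has rank 7 and Smith normal form diag(1,1,1,1,1,1,1).

Boundary ∂_2: C_2 → C_1 acts by ∂[p,q,r] = [q,r] − [p,r] + [p,q]. For instance
  ∂[0,3,6] = [3,6] − [0,6] + [0,3],
  ∂[0,1,6] = [1,6] − [0,6] + [0,1].
The resulting 12×2 matrix has rank 2, and its Smith normal form has invariant factors (1,1).

Reading off H_k = ker ∂_k / im ∂_{k+1}:

  H_0: rank C_0 − rank ∂_1 = 8 − 7 = 1, and the invariant factors of ∂_1 are all 1, so H_0 = Z.
  H_1: rank ker ∂_1 − rank ∂_2 = (12 − 7) − 2 = 3, and the invariant factors of ∂_2 are all 1, so H_1 = Z^3.
  H_2: rank ker ∂_2 − rank ∂_3 = (2 − 2) − 0 = 0, and there is no ∂_3, so H_2 = 0.

H_0 ≅ Z,  H_1 ≅ Z^3,  H_2 = 0.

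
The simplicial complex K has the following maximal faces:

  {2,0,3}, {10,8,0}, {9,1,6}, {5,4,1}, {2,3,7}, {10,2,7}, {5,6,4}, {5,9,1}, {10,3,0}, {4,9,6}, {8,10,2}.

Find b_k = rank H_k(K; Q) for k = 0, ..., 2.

b_0 = 2, b_1 = 2, b_2 = 0.

Order the vertices as 0 < 1 < 2 < 3 < 4 < 5 < 6 < 7 < 8 < 9 < 10. Listing each simplex with vertices in this order, K has dimension 2 with simplices:

  0-simplices (11): [0], [1], [2], [3], [4], [5], [6], [7], [8], [9], [10]
  1-simplices (22): [0,2], [0,3], [0,8], [0,10], [1,4], [1,5], [1,6], [1,9], [2,3], [2,7], [2,8], [2,10], [3,7], [3,10], [4,5], [4,6], [4,9], [5,6], [5,9], [6,9], [7,10], [8,10]
  2-simplices (11): [0,2,3], [0,3,10], [0,8,10], [1,4,5], [1,5,9], [1,6,9], [2,3,7], [2,7,10], [2,8,10], [4,5,6], [4,6,9]

so the chain groups are C_0 ≅ Z^11, C_1 ≅ Z^22, C_2 ≅ Z^11.

The boundary map ∂_1: C_1 → C_0 is given by ∂[p,q] = [q] − [p]. For instance
  ∂[0,2] = [2] − [0].
The resulting 11×22 matrix has rank 9, and its Smith normal form has invariant factors (1,1,1,1,1,1,1,1,1).

The boundary map ∂_2: C_2 → C_1 maps a triangle to the signed sum of its edges. For instance
  ∂[1,6,9] = [6,9] − [1,9] + [1,6],
  ∂[4,5,6] = [5,6] − [4,6] + [4,5].
As a 22×11 matrix over Z this has rank 11, with invariant factors (1,1,1,1,1,1,1,1,1,1,1).

Reading off H_k = ker ∂_k / im ∂_{k+1}:

  H_0: rank C_0 − rank ∂_1 = 11 − 9 = 2, and the invariant factors of ∂_1 are all 1, so H_0 = Z^2.
  H_1: rank ker ∂_1 − rank ∂_2 = (22 − 9) − 11 = 2, and the invariant factors of ∂_2 are all 1, so H_1 = Z^2.
  H_2: rank ker ∂_2 − rank ∂_3 = (11 − 11) − 0 = 0, and there is no ∂_3, so H_2 = 0.

As a check, the Euler characteristic is 11 − 22 + 11 = 0, which agrees with 2 − 2 + 0 = 0.
(K is a triangulation of the disjoint union of the Möbius band and the cylinder S^1 x I.)

Hence the Betti numbers are b_0 = 2, b_1 = 2, b_2 = 0.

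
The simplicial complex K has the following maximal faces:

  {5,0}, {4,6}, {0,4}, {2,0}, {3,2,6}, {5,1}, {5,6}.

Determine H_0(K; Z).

H_0 ≅ Z.

We work with the vertex ordering 0 < 1 < 2 < 3 < 4 < 5 < 6. The simplices of K, each written with vertices in increasing order, are:

  0-simplices (7): [0], [1], [2], [3], [4], [5], [6]
  1-simplices (9): [0,2], [0,4], [0,5], [1,5], [2,3], [2,6], [3,6], [4,6], [5,6]
  2-simplices (1): [2,3,6]

Hence C_0 ≅ Z^7, C_1 ≅ Z^9, C_2 ≅ Z^1.

∂_1: C_1 → C_0 is given by ∂[p,q] = [q] − [p]. For instance
  ∂[0,4] = [4] − [0].
This gives a 7×9 integer matrix of rank 6; reducing to Smith normal form yields diagonal entries (1,1,1,1,1,1).

The boundary map ∂_2: C_2 → C_1 acts by ∂[p,q,r] = [q,r] − [p,r] + [p,q]. For instance
  ∂[2,3,6] = [3,6] − [2,6] + [2,3].
This gives a 9×1 integer matrix of rank 1; reducing to Smith normal form yields diagonal entries (1).

Reading off H_k = ker ∂_k / im ∂_{k+1}:

  H_0: rank C_0 − rank ∂_1 = 7 − 6 = 1, and the invariant factors of ∂_1 are all 1, so H_0 = Z.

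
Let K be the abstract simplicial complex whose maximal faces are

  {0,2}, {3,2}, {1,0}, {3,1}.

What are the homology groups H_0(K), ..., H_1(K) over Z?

H_0 ≅ Z,  H_1 ≅ Z.

Order the vertices as 0 < 1 < 2 < 3. Listing each simplex with vertices in this order, K has dimension 1 with simplices:

  0-simplices (4): [0], [1], [2], [3]
  1-simplices (4): [0,1], [0,2], [1,3], [2,3]

so the chain groups are C_0 ≅ Z^4, C_1 ≅ Z^4.

Boundary ∂_1: C_1 → C_0 is given by ∂[p,q] = [q] − [p].
The resulting 4×4 matrix has rank 3, and its Smith normal form has invariant factors (1,1,1).

From H_k ≅ ker(∂_k) / im(∂_{k+1}) we obtain:

  H_0: rank C_0 − rank ∂_1 = 4 − 3 = 1, and the invariant factors of ∂_1 are all 1, so H_0 ≅ Z.
  H_1: rank ker ∂_1 − rank ∂_2 = (4 − 3) − 0 = 1, and there is no ∂_2, so H_1 ≅ Z.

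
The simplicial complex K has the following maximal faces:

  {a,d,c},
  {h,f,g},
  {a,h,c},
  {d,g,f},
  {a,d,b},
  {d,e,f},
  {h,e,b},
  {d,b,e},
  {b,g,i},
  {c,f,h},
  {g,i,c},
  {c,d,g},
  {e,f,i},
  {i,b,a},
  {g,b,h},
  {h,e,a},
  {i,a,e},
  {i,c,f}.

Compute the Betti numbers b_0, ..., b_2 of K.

We work with the vertex ordering a < b < c < d < e < f < g < h < i. The simplices of K, each written with vertices in increasing order, are:

  0-simplices (9): a, b, c, d, e, f, g, h, i
  1-simplices (27): ab, ac, ad, ae, ah, ai, bd, be, bg, bh, bi, cd, cf, cg, ch, ci, de, df, dg, ef, eh, ei, fg, fh, fi, gh, gi
  2-simplices (18): abd, abi, acd, ach, aeh, aei, bde, beh, bgh, bgi, cdg, cfh, cfi, cgi, def, dfg, efi, fgh

giving chain groups C_0 ≅ Z^9, C_1 ≅ Z^27, C_2 ≅ Z^18.

Boundary ∂_1: C_1 → C_0 sends each edge [p,q] (with p < q) to q − p.
As a 9×27 matrix over Z this has rank 8, with invariant factors (1,1,1,1,1,1,1,1).

Boundary ∂_2: C_2 → C_1 maps a triangle to the signed sum of its edges. For instance
  ∂cgi = gi − ci + cg,
  ∂fgh = gh − fh + fg.
As a 27×18 matrix over Z this has rank 18, with invariant factors (1,1,1,1,1,1,1,1,1,1,1,1,1,1,1,1,1,2).

Now H_k = ker ∂_k / im ∂_{k+1}, so:

  H_0: rank C_0 − rank ∂_1 = 9 − 8 = 1, and the invariant factors of ∂_1 are all 1, so H_0 = Z.
  H_1: rank ker ∂_1 − rank ∂_2 = (27 − 8) − 18 = 1, and ∂_2 has invariant factor 2 > 1, so H_1 = Z ⊕ Z/2.
  H_2: rank ker ∂_2 − rank ∂_3 = (18 − 18) − 0 = 0, and there is no ∂_3, so H_2 = 0.

Hence the Betti numbers are b_0 = 1, b_1 = 1, b_2 = 0.

b_0 = 1, b_1 = 1, b_2 = 0.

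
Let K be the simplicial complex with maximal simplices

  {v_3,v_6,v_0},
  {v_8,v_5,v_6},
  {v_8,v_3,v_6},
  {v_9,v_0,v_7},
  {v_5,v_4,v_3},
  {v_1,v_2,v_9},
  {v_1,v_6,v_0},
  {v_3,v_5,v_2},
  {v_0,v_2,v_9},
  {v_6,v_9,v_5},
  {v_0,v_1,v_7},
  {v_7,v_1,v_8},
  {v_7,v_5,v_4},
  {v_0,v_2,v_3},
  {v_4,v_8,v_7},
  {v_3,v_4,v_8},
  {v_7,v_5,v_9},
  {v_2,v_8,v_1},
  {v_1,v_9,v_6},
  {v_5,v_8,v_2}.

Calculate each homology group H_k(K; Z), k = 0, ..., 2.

H_0 = Z,  H_1 = Z ⊕ Z/2,  H_2 = 0.

Take the total order v_0 < v_1 < v_2 < v_3 < v_4 < v_5 < v_6 < v_7 < v_8 < v_9 on the vertex set. Then K (dimension 2) consists of the simplices:

  0-simplices (10): [v_0], [v_1], [v_2], [v_3], [v_4], [v_5], [v_6], [v_7], [v_8], [v_9]
  1-simplices (30): (30 of them)
  2-simplices (20): (20 of them)

giving chain groups C_0 ≅ Z^10, C_1 ≅ Z^30, C_2 ≅ Z^20.

∂_1: C_1 → C_0 maps an edge to its endpoints' difference, ∂[p,q] = q − p. For instance
  ∂[v_1,v_6] = [v_6] − [v_1].
As a 10×30 matrix over Z this has rank 9, with invariant factors (1,1,1,1,1,1,1,1,1).

Boundary ∂_2: C_2 → C_1 acts by ∂[p,q,r] = [q,r] − [p,r] + [p,q]. For instance
  ∂[v_3,v_4,v_8] = [v_4,v_8] − [v_3,v_8] + [v_3,v_4],
  ∂[v_0,v_1,v_7] = [v_1,v_7] − [v_0,v_7] + [v_0,v_1].
As a 30×20 matrix over Z this has rank 20, with invariant factors (1,1,1,1,1,1,1,1,1,1,1,1,1,1,1,1,1,1,1,2).

Reading off H_k = ker ∂_k / im ∂_{k+1}:

  H_0: rank C_0 − rank ∂_1 = 10 − 9 = 1, and the invariant factors of ∂_1 are all 1, so H_0 ≅ Z.
  H_1: rank ker ∂_1 − rank ∂_2 = (30 − 9) − 20 = 1, and ∂_2 has invariant factor 2 > 1, so H_1 ≅ Z ⊕ Z/2.
  H_2: rank ker ∂_2 − rank ∂_3 = (20 − 20) − 0 = 0, and there is no ∂_3, so H_2 ≅ 0.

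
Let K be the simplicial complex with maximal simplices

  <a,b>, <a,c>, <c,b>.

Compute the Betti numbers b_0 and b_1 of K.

b_0 = 1, b_1 = 1.

We work with the vertex ordering a < b < c. The simplices of K, each written with vertices in increasing order, are:

  0-simplices (3): a, b, c
  1-simplices (3): ab, ac, bc

giving chain groups C_0 ≅ Z^3, C_1 ≅ Z^3.

∂_1: C_1 → C_0 is given by ∂[p,q] = [q] − [p]. For instance
  ∂bc = c − b.
This gives a 3×3 integer matrix of rank 2; reducing to Smith normal form yields diagonal entries (1,1).

Now H_k = ker ∂_k / im ∂_{k+1}, so:

  H_0: rank C_0 − rank ∂_1 = 3 − 2 = 1, and the invariant factors of ∂_1 are all 1, so H_0 = Z.
  H_1: rank ker ∂_1 − rank ∂_2 = (3 − 2) − 0 = 1, and there is no ∂_2, so H_1 = Z.

(K is a triangulation of the circle S^1.)

Hence the Betti numbers are b_0 = 1, b_1 = 1.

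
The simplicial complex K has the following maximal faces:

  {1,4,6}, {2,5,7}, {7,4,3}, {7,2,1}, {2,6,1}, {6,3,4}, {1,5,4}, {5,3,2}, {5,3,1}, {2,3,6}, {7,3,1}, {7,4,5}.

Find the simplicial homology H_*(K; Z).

We work with the vertex ordering 1 < 2 < 3 < 4 < 5 < 6 < 7. The simplices of K, each written with vertices in increasing order, are:

  0-simplices (7): [1], [2], [3], [4], [5], [6], [7]
  1-simplices (18): [1,2], [1,3], [1,4], [1,5], [1,6], [1,7], [2,3], [2,5], [2,6], [2,7], [3,4], [3,5], [3,6], [3,7], [4,5], [4,6], [4,7], [5,7]
  2-simplices (12): [1,2,6], [1,2,7], [1,3,5], [1,3,7], [1,4,5], [1,4,6], [2,3,5], [2,3,6], [2,5,7], [3,4,6], [3,4,7], [4,5,7]

Hence C_0 ≅ Z^7, C_1 ≅ Z^18, C_2 ≅ Z^12.

The boundary map ∂_1: C_1 → C_0 sends each edge [p,q] (with p < q) to q − p. For instance
  ∂[5,7] = [7] − [5].
The resulting 7×18 matrix has rank 6, and its Smith normal form has invariant factors (1,1,1,1,1,1).

Boundary ∂_2: C_2 → C_1 acts by ∂[p,q,r] = [q,r] − [p,r] + [p,q]. For instance
  ∂[3,4,6] = [4,6] − [3,6] + [3,4],
  ∂[2,5,7] = [5,7] − [2,7] + [2,5].
This gives a 18×12 integer matrix of rank 12; reducing to Smith normal form yields diagonal entries (1,1,1,1,1,1,1,1,1,1,1,2).

Computing H_k = (kernel of ∂_k) / (image of ∂_{k+1}):

  H_0: rank C_0 − rank ∂_1 = 7 − 6 = 1, and the invariant factors of ∂_1 are all 1, so H_0 = Z.
  H_1: rank ker ∂_1 − rank ∂_2 = (18 − 6) − 12 = 0, and ∂_2 has invariant factor 2 > 1, so H_1 = Z/2.
  H_2: rank ker ∂_2 − rank ∂_3 = (12 − 12) − 0 = 0, and there is no ∂_3, so H_2 = 0.

H_0 ≅ Z,  H_1 ≅ Z/2,  H_2 = 0.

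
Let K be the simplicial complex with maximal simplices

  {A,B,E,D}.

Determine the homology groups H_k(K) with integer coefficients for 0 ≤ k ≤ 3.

H_0 ≅ Z,  H_1 = 0,  H_2 = 0,  H_3 = 0.

Fix the vertex order A < B < D < E and write every simplex with vertices in increasing order. Then dim K = 3 and the simplices of K are:

  0-simplices (4): A, B, D, E
  1-simplices (6): AB, AD, AE, BD, BE, DE
  2-simplices (4): ABD, ABE, ADE, BDE
  3-simplices (1): ABDE

Hence C_0 ≅ Z^4, C_1 ≅ Z^6, C_2 ≅ Z^4, C_3 ≅ Z^1.

The boundary map ∂_1: C_1 → C_0 maps an edge to its endpoints' difference, ∂[p,q] = q − p.
This gives a 4×6 integer matrix of rank 3; reducing to Smith normal form yields diagonal entries (1,1,1).

Boundary ∂_2: C_2 → C_1 maps a triangle to the signed sum of its edges. For instance
  ∂ABD = BD − AD + AB,
  ∂ADE = DE − AE + AD.
The 6×4 boundary matrix has rank 3 and Smith normal form diag(1,1,1).

∂_3: C_3 → C_2 sends each 3-simplex σ to the alternating sum Σ_i (−1)^i (σ with its i-th vertex removed). For instance
  ∂ABDE = BDE − ADE + ABE − ABD.
As a 4×1 matrix over Z this has rank 1, with invariant factors (1).

From H_k ≅ ker(∂_k) / im(∂_{k+1}) we obtain:

  H_0: rank C_0 − rank ∂_1 = 4 − 3 = 1, and the invariant factors of ∂_1 are all 1, so H_0 ≅ Z.
  H_1: rank ker ∂_1 − rank ∂_2 = (6 − 3) − 3 = 0, and the invariant factors of ∂_2 are all 1, so H_1 ≅ 0.
  H_2: rank ker ∂_2 − rank ∂_3 = (4 − 3) − 1 = 0, and the invariant factors of ∂_3 are all 1, so H_2 ≅ 0.
  H_3: rank ker ∂_3 − rank ∂_4 = (1 − 1) − 0 = 0, and there is no ∂_4, so H_3 ≅ 0.

As a check, the Euler characteristic is 4 − 6 + 4 − 1 = 1, which agrees with 1 − 0 + 0 − 0 = 1.
(K is a triangulation of the 3-simplex.)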